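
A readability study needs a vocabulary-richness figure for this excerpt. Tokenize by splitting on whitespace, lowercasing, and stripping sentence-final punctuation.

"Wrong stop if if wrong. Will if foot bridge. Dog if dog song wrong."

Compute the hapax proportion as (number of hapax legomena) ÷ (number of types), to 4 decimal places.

0.6250

Frequencies: if:4, wrong:3, dog:2, stop:1, will:1, foot:1, bridge:1, song:1
Hapax count = 5; type count = 8.
Ratio = 5 / 8 = 0.6250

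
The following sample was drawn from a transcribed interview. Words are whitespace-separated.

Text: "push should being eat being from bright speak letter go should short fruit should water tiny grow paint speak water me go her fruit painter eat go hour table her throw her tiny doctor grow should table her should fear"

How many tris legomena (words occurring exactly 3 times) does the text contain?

1

Frequencies: should:5, her:4, go:3, being:2, eat:2, speak:2, fruit:2, water:2, tiny:2, grow:2, table:2, push:1, from:1, bright:1, letter:1, short:1, paint:1, me:1, painter:1, hour:1, … (3 more, each freq 1)
Words with frequency 3: go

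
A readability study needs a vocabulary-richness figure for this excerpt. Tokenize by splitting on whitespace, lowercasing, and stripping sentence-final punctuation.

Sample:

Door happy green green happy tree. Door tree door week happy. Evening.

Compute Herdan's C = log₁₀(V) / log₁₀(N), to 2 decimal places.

N = 12, V = 6.
log₁₀(V) = 0.778151, log₁₀(N) = 1.079181
C = 0.778151 / 1.079181 = 0.72

0.72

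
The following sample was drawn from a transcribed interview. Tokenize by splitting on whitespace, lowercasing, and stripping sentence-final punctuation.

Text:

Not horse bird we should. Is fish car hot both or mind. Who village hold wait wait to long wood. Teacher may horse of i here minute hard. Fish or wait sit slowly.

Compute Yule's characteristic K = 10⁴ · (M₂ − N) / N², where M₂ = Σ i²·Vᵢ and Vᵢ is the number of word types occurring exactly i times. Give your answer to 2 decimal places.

Frequencies: wait:3, horse:2, fish:2, or:2, not:1, bird:1, we:1, should:1, is:1, car:1, hot:1, both:1, mind:1, who:1, village:1, hold:1, to:1, long:1, wood:1, teacher:1, … (8 more, each freq 1)
N = 33. Frequency spectrum: V_1=24, V_2=3, V_3=1
M₂ = 1²·24 + 2²·3 + 3²·1 = 45
K = 10000 × (45 − 33) / 33² = 110.19

110.19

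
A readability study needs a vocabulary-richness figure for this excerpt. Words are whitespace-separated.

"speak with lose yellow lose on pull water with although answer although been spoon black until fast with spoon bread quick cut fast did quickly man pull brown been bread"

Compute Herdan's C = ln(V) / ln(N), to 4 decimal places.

0.8951

N = 30, V = 21.
ln(V) = 3.044522, ln(N) = 3.401197
C = 3.044522 / 3.401197 = 0.8951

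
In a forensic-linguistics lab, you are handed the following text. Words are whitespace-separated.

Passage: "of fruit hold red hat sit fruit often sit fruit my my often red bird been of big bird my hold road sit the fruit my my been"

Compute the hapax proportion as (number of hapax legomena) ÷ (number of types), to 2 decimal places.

Frequencies: my:5, fruit:4, sit:3, of:2, hold:2, red:2, often:2, bird:2, been:2, hat:1, big:1, road:1, the:1
Hapax count = 4; type count = 13.
Ratio = 4 / 13 = 0.31

0.31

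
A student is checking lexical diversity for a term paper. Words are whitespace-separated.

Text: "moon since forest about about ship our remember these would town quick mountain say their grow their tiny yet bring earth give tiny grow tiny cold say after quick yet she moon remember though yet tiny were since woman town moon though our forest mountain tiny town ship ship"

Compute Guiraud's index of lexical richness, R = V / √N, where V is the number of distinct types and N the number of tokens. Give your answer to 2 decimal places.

N = 49, V = 26.
√N = 7.000000
R = 26 / 7.000000 = 3.71

3.71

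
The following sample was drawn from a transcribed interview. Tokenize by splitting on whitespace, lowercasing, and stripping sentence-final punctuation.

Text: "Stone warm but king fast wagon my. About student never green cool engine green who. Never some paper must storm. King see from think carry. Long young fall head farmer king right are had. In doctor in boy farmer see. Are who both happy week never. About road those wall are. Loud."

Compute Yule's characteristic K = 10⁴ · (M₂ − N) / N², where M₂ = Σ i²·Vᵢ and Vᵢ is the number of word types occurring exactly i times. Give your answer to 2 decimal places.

110.95

Frequencies: king:3, never:3, are:3, about:2, green:2, who:2, see:2, farmer:2, in:2, stone:1, warm:1, but:1, fast:1, wagon:1, my:1, student:1, cool:1, engine:1, some:1, paper:1, … (20 more, each freq 1)
N = 52. Frequency spectrum: V_1=31, V_2=6, V_3=3
M₂ = 1²·31 + 2²·6 + 3²·3 = 82
K = 10000 × (82 − 52) / 52² = 110.95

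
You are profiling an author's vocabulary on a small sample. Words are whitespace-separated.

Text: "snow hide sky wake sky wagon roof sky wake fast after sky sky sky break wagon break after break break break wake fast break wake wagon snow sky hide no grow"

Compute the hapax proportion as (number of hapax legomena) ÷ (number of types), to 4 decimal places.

Frequencies: sky:7, break:6, wake:4, wagon:3, snow:2, hide:2, fast:2, after:2, roof:1, no:1, grow:1
Hapax count = 3; type count = 11.
Ratio = 3 / 11 = 0.2727

0.2727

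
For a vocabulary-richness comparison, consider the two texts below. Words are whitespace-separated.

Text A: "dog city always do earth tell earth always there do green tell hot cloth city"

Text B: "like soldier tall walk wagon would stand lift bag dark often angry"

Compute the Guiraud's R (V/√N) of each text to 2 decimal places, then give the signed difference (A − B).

-0.88

A: V=10, N=15, R=2.58
B: V=12, N=12, R=3.46
Difference = 2.58 − 3.46 = -0.88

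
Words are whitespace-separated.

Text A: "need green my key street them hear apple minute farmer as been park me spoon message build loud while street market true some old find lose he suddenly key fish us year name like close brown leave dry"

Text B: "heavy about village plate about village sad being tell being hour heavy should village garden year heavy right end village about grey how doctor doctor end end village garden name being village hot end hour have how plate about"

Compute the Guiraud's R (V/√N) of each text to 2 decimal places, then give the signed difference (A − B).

2.80

A: V=36, N=38, R=5.84
B: V=19, N=39, R=3.04
Difference = 5.84 − 3.04 = 2.80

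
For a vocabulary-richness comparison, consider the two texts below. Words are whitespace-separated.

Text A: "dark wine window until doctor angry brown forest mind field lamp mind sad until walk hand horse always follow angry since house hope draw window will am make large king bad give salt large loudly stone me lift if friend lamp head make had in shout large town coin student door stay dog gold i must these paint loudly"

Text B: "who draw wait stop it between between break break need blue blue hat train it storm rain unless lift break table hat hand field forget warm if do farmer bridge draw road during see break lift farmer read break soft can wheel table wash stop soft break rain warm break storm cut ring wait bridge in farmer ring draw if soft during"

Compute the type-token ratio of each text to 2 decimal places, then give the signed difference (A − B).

TTR(A) = 50/59 = 0.85
TTR(B) = 35/62 = 0.56
Difference = 0.85 − 0.56 = 0.29

0.29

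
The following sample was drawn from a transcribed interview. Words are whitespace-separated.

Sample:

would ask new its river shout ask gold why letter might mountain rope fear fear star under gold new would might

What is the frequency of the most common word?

Frequencies: would:2, ask:2, new:2, gold:2, might:2, fear:2, its:1, river:1, shout:1, why:1, letter:1, mountain:1, rope:1, star:1, under:1
Most common: 'would' with frequency 2.

2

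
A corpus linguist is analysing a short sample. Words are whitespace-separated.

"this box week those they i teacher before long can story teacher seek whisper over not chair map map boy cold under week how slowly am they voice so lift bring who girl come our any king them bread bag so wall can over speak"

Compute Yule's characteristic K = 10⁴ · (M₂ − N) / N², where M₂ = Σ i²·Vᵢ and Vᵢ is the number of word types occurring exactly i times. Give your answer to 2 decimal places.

Frequencies: week:2, they:2, teacher:2, can:2, over:2, map:2, so:2, this:1, box:1, those:1, i:1, before:1, long:1, story:1, seek:1, whisper:1, not:1, chair:1, boy:1, cold:1, … (18 more, each freq 1)
N = 45. Frequency spectrum: V_1=31, V_2=7
M₂ = 1²·31 + 2²·7 = 59
K = 10000 × (59 − 45) / 45² = 69.14

69.14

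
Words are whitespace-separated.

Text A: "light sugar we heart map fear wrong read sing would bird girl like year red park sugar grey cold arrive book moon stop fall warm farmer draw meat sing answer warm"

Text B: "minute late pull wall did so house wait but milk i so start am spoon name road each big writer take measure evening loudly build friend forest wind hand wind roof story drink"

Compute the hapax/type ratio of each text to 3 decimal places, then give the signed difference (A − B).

A: hapax=25, V=28, ratio=0.893
B: hapax=29, V=31, ratio=0.935
Difference = 0.893 − 0.935 = -0.042

-0.042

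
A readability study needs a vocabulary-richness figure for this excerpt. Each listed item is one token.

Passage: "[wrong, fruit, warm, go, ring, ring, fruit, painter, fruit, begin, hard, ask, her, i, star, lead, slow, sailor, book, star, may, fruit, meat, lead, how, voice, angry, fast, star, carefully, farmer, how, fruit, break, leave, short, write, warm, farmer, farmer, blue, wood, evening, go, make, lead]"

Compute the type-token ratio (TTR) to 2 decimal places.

N = 46 tokens, V = 32 types.
TTR = V / N = 32 / 46 = 0.70

0.70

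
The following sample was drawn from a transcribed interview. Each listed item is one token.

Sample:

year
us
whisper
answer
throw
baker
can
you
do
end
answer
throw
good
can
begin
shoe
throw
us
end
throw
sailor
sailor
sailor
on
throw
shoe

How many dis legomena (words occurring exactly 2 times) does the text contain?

5

Frequencies: throw:5, sailor:3, us:2, answer:2, can:2, end:2, shoe:2, year:1, whisper:1, baker:1, you:1, do:1, good:1, begin:1, on:1
Words with frequency 2: answer, can, end, shoe, us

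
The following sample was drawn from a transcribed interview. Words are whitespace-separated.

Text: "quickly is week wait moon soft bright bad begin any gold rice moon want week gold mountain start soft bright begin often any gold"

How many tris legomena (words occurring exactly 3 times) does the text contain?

Frequencies: gold:3, week:2, moon:2, soft:2, bright:2, begin:2, any:2, quickly:1, is:1, wait:1, bad:1, rice:1, want:1, mountain:1, start:1, often:1
Words with frequency 3: gold

1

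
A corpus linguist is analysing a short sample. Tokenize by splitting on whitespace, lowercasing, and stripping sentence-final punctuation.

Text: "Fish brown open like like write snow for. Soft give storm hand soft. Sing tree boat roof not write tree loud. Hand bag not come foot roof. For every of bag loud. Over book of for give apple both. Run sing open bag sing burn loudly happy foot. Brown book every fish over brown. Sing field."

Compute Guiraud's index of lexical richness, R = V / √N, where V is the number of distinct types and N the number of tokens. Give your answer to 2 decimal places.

4.14

N = 56, V = 31.
√N = 7.483315
R = 31 / 7.483315 = 4.14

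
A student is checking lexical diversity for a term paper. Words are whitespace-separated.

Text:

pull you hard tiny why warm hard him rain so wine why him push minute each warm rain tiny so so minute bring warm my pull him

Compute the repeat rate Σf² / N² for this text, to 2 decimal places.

0.08

Frequencies: warm:3, him:3, so:3, pull:2, hard:2, tiny:2, why:2, rain:2, minute:2, you:1, wine:1, push:1, each:1, bring:1, my:1
Σf² = 57; N² = 729
Repeat rate = 57 / 729 = 0.08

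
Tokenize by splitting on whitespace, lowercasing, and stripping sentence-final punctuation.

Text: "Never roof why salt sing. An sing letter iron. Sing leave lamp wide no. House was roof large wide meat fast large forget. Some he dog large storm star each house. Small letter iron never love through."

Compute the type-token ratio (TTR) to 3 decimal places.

0.730

N = 37 tokens, V = 27 types.
TTR = V / N = 27 / 37 = 0.730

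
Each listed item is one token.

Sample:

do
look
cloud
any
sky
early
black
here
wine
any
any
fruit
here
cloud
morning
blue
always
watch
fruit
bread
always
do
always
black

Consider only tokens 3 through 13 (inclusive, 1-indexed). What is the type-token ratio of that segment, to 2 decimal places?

0.73

Segment tokens 3–13: cloud, any, sky, early, black, here, wine, any, any, fruit, here
Segment N = 11, segment V = 8.
TTR = 8 / 11 = 0.73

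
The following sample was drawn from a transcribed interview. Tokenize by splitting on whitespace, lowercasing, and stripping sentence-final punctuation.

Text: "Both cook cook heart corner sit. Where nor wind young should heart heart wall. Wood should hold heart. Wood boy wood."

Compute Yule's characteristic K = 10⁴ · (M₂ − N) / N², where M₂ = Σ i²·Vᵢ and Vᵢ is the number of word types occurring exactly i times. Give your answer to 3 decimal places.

498.866

Frequencies: heart:4, wood:3, cook:2, should:2, both:1, corner:1, sit:1, where:1, nor:1, wind:1, young:1, wall:1, hold:1, boy:1
N = 21. Frequency spectrum: V_1=10, V_2=2, V_3=1, V_4=1
M₂ = 1²·10 + 2²·2 + 3²·1 + 4²·1 = 43
K = 10000 × (43 − 21) / 21² = 498.866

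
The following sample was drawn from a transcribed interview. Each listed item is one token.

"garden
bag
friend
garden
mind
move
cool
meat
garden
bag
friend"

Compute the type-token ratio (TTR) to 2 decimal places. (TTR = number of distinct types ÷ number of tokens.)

N = 11 tokens, V = 7 types.
TTR = V / N = 7 / 11 = 0.64

0.64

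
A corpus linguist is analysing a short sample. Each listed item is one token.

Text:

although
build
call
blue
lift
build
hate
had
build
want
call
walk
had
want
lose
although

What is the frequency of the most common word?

Frequencies: build:3, although:2, call:2, had:2, want:2, blue:1, lift:1, hate:1, walk:1, lose:1
Most common: 'build' with frequency 3.

3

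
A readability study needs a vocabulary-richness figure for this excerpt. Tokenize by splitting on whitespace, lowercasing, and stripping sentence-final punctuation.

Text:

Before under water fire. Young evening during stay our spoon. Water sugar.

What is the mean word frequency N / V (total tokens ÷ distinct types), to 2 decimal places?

1.09

N = 12 tokens, V = 11 types.
Mean frequency = N / V = 12 / 11 = 1.09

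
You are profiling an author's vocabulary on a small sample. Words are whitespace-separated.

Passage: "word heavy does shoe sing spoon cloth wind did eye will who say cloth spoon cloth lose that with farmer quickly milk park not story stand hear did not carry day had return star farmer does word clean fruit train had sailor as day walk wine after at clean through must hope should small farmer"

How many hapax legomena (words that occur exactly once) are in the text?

33

Frequencies: cloth:3, farmer:3, word:2, does:2, spoon:2, did:2, not:2, day:2, had:2, clean:2, heavy:1, shoe:1, sing:1, wind:1, eye:1, will:1, who:1, say:1, lose:1, that:1, … (23 more, each freq 1)
Hapax (freq=1): after, as, at, carry, eye, fruit, hear, heavy, hope, lose, milk, must, park, quickly, return, sailor, say, shoe, should, sing, small, stand, star, story, that, through, train, walk, who, will, wind, wine, with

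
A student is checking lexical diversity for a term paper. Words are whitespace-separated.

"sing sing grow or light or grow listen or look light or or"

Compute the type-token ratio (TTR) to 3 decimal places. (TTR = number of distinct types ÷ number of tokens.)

0.462

N = 13 tokens, V = 6 types.
TTR = V / N = 6 / 13 = 0.462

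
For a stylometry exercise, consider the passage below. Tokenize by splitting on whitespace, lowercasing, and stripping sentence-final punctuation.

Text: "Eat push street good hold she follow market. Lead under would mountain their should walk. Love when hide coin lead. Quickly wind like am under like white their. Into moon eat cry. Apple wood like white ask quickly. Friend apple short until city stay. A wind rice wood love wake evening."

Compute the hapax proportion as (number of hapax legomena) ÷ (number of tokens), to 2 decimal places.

Frequencies: like:3, eat:2, lead:2, under:2, their:2, love:2, quickly:2, wind:2, white:2, apple:2, wood:2, push:1, street:1, good:1, hold:1, she:1, follow:1, market:1, would:1, mountain:1, … (19 more, each freq 1)
Hapax count = 28; token count = 51.
Ratio = 28 / 51 = 0.55

0.55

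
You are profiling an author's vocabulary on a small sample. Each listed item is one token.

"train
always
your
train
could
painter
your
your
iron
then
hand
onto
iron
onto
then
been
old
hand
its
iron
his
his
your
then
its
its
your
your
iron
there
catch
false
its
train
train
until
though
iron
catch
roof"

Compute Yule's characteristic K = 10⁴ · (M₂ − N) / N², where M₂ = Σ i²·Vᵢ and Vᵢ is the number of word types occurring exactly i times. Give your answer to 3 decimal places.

550.000

Frequencies: your:6, iron:5, train:4, its:4, then:3, hand:2, onto:2, his:2, catch:2, always:1, could:1, painter:1, been:1, old:1, there:1, false:1, until:1, though:1, roof:1
N = 40. Frequency spectrum: V_1=10, V_2=4, V_3=1, V_4=2, V_5=1, V_6=1
M₂ = 1²·10 + 2²·4 + 3²·1 + 4²·2 + 5²·1 + 6²·1 = 128
K = 10000 × (128 − 40) / 40² = 550.000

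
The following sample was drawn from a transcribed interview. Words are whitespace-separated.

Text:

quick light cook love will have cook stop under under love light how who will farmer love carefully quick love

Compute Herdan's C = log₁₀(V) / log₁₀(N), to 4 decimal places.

N = 20, V = 12.
log₁₀(V) = 1.079181, log₁₀(N) = 1.301030
C = 1.079181 / 1.301030 = 0.8295

0.8295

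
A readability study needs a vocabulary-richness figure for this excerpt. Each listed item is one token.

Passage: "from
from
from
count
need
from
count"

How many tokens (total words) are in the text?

Tokens: from, from, from, count, need, from, count
N = 7

7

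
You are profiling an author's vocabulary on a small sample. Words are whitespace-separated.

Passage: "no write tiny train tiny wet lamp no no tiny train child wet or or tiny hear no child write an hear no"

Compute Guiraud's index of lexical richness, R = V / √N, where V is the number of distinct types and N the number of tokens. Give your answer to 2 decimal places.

2.09

N = 23, V = 10.
√N = 4.795832
R = 10 / 4.795832 = 2.09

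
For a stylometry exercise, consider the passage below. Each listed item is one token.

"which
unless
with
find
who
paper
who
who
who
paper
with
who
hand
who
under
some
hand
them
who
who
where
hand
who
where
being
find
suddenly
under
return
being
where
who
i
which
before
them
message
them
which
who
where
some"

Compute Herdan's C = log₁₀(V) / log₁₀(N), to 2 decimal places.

N = 42, V = 17.
log₁₀(V) = 1.230449, log₁₀(N) = 1.623249
C = 1.230449 / 1.623249 = 0.76

0.76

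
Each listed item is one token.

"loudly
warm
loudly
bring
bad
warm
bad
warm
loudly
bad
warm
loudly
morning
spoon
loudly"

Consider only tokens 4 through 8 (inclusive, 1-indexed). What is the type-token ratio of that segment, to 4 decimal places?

Segment tokens 4–8: bring, bad, warm, bad, warm
Segment N = 5, segment V = 3.
TTR = 3 / 5 = 0.6000

0.6000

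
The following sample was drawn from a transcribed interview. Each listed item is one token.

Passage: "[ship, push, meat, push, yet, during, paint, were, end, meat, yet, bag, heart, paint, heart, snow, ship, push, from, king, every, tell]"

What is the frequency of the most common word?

3

Frequencies: push:3, ship:2, meat:2, yet:2, paint:2, heart:2, during:1, were:1, end:1, bag:1, snow:1, from:1, king:1, every:1, tell:1
Most common: 'push' with frequency 3.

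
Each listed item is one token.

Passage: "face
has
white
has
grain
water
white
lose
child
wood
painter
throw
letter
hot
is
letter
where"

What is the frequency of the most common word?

2

Frequencies: has:2, white:2, letter:2, face:1, grain:1, water:1, lose:1, child:1, wood:1, painter:1, throw:1, hot:1, is:1, where:1
Most common: 'has' with frequency 2.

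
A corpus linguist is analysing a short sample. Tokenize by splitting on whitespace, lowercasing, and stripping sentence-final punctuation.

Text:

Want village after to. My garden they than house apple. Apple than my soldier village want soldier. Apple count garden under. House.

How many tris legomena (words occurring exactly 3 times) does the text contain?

Frequencies: apple:3, want:2, village:2, my:2, garden:2, than:2, house:2, soldier:2, after:1, to:1, they:1, count:1, under:1
Words with frequency 3: apple

1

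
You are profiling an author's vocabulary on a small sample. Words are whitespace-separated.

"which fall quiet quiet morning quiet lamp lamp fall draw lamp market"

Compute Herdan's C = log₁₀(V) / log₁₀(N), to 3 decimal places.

N = 12, V = 7.
log₁₀(V) = 0.845098, log₁₀(N) = 1.079181
C = 0.845098 / 1.079181 = 0.783

0.783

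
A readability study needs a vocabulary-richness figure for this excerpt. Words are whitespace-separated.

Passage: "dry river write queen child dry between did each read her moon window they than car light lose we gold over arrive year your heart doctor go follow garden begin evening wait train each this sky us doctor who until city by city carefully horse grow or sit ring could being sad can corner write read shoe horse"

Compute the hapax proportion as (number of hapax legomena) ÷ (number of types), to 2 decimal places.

Frequencies: dry:2, write:2, each:2, read:2, doctor:2, city:2, horse:2, river:1, queen:1, child:1, between:1, did:1, her:1, moon:1, window:1, they:1, than:1, car:1, light:1, lose:1, … (31 more, each freq 1)
Hapax count = 44; type count = 51.
Ratio = 44 / 51 = 0.86

0.86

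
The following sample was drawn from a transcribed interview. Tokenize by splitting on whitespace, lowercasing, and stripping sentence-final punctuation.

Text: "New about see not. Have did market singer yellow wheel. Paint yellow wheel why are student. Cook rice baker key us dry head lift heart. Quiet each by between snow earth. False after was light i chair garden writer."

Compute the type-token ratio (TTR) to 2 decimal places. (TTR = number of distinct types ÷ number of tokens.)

N = 39 tokens, V = 37 types.
TTR = V / N = 37 / 39 = 0.95

0.95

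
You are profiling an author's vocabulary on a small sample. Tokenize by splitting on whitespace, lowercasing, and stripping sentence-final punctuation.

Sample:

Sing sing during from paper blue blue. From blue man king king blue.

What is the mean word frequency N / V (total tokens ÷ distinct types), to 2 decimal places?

1.86

N = 13 tokens, V = 7 types.
Mean frequency = N / V = 13 / 7 = 1.86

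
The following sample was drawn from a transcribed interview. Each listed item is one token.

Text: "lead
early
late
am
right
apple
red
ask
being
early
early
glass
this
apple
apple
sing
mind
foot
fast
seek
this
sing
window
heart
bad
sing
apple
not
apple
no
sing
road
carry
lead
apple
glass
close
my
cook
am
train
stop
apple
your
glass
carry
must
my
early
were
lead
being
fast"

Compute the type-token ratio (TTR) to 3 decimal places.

N = 53 tokens, V = 31 types.
TTR = V / N = 31 / 53 = 0.585

0.585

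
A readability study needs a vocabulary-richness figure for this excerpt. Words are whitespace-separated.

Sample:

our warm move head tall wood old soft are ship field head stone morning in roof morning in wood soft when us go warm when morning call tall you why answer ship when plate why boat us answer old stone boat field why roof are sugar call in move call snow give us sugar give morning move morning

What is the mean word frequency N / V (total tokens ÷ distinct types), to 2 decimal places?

N = 58 tokens, V = 27 types.
Mean frequency = N / V = 58 / 27 = 2.15

2.15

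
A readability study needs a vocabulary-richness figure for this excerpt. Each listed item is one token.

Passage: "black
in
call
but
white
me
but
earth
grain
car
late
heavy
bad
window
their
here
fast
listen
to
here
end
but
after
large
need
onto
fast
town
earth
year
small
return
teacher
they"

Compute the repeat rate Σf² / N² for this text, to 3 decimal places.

Frequencies: but:3, earth:2, here:2, fast:2, black:1, in:1, call:1, white:1, me:1, grain:1, car:1, late:1, heavy:1, bad:1, window:1, their:1, listen:1, to:1, end:1, after:1, … (9 more, each freq 1)
Σf² = 46; N² = 1156
Repeat rate = 46 / 1156 = 0.040

0.040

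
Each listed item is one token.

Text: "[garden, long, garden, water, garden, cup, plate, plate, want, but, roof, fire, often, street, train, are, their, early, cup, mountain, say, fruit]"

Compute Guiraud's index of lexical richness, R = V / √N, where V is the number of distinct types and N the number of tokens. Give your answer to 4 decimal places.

3.8376

N = 22, V = 18.
√N = 4.690416
R = 18 / 4.690416 = 3.8376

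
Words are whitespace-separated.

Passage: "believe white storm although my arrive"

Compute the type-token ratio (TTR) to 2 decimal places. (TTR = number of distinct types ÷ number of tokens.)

1.00

N = 6 tokens, V = 6 types.
TTR = V / N = 6 / 6 = 1.00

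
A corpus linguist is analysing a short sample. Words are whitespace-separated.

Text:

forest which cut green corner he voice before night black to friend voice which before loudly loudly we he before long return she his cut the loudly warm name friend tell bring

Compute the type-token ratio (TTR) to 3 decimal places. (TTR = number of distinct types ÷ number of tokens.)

N = 32 tokens, V = 23 types.
TTR = V / N = 23 / 32 = 0.719

0.719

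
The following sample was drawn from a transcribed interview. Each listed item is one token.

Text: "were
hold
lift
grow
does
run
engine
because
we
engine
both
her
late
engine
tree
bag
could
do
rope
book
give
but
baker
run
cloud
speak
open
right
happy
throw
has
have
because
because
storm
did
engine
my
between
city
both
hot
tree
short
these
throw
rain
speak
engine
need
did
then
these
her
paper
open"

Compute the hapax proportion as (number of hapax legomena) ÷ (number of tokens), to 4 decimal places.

Frequencies: engine:5, because:3, run:2, both:2, her:2, tree:2, speak:2, open:2, throw:2, did:2, these:2, were:1, hold:1, lift:1, grow:1, does:1, we:1, late:1, bag:1, could:1, … (21 more, each freq 1)
Hapax count = 30; token count = 56.
Ratio = 30 / 56 = 0.5357

0.5357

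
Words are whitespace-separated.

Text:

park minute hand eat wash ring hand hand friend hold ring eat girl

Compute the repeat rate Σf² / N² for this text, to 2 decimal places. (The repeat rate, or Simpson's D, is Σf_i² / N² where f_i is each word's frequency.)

0.14

Frequencies: hand:3, eat:2, ring:2, park:1, minute:1, wash:1, friend:1, hold:1, girl:1
Σf² = 23; N² = 169
Repeat rate = 23 / 169 = 0.14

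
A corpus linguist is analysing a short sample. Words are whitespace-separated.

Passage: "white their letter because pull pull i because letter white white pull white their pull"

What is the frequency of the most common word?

Frequencies: white:4, pull:4, their:2, letter:2, because:2, i:1
Most common: 'white' with frequency 4.

4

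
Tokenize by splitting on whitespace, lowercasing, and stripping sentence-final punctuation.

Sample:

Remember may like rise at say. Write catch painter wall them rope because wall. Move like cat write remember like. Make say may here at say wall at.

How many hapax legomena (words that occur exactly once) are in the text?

10

Frequencies: like:3, at:3, say:3, wall:3, remember:2, may:2, write:2, rise:1, catch:1, painter:1, them:1, rope:1, because:1, move:1, cat:1, make:1, here:1
Hapax (freq=1): because, cat, catch, here, make, move, painter, rise, rope, them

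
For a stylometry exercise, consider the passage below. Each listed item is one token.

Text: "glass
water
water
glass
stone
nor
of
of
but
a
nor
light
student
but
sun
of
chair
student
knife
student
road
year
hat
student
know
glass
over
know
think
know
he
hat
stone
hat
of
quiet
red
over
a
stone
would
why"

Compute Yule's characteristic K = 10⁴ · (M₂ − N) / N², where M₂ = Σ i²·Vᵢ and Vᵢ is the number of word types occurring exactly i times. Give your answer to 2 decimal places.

328.80

Frequencies: of:4, student:4, glass:3, stone:3, hat:3, know:3, water:2, nor:2, but:2, a:2, over:2, light:1, sun:1, chair:1, knife:1, road:1, year:1, think:1, he:1, quiet:1, … (3 more, each freq 1)
N = 42. Frequency spectrum: V_1=12, V_2=5, V_3=4, V_4=2
M₂ = 1²·12 + 2²·5 + 3²·4 + 4²·2 = 100
K = 10000 × (100 − 42) / 42² = 328.80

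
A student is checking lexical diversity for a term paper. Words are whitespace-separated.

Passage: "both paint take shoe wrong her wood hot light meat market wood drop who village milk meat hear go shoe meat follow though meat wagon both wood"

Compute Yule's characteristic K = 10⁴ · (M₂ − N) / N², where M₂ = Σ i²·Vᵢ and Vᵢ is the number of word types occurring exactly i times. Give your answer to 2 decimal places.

301.78

Frequencies: meat:4, wood:3, both:2, shoe:2, paint:1, take:1, wrong:1, her:1, hot:1, light:1, market:1, drop:1, who:1, village:1, milk:1, hear:1, go:1, follow:1, though:1, wagon:1
N = 27. Frequency spectrum: V_1=16, V_2=2, V_3=1, V_4=1
M₂ = 1²·16 + 2²·2 + 3²·1 + 4²·1 = 49
K = 10000 × (49 − 27) / 27² = 301.78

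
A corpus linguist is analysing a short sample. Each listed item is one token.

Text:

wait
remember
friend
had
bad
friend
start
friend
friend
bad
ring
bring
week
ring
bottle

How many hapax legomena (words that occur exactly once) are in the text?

7

Frequencies: friend:4, bad:2, ring:2, wait:1, remember:1, had:1, start:1, bring:1, week:1, bottle:1
Hapax (freq=1): bottle, bring, had, remember, start, wait, week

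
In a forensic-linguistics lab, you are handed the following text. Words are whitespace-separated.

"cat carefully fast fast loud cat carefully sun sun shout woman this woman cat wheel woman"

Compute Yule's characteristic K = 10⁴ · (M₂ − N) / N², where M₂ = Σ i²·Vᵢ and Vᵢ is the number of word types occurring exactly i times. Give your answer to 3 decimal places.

Frequencies: cat:3, woman:3, carefully:2, fast:2, sun:2, loud:1, shout:1, this:1, wheel:1
N = 16. Frequency spectrum: V_1=4, V_2=3, V_3=2
M₂ = 1²·4 + 2²·3 + 3²·2 = 34
K = 10000 × (34 − 16) / 16² = 703.125

703.125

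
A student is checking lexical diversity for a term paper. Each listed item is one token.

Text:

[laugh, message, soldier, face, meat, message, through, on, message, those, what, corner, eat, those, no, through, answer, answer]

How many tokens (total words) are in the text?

18

Tokens: laugh, message, soldier, face, meat, message, through, on, message, those, what, corner, eat, those, no, through, answer, answer
N = 18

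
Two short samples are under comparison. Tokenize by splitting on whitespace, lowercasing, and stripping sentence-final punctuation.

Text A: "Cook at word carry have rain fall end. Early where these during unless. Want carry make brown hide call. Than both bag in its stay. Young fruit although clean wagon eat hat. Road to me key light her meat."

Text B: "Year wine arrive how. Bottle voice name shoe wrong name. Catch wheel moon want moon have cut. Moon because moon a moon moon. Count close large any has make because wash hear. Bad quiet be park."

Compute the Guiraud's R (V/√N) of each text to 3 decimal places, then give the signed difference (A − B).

A: V=38, N=39, R=6.085
B: V=29, N=36, R=4.833
Difference = 6.085 − 4.833 = 1.252

1.252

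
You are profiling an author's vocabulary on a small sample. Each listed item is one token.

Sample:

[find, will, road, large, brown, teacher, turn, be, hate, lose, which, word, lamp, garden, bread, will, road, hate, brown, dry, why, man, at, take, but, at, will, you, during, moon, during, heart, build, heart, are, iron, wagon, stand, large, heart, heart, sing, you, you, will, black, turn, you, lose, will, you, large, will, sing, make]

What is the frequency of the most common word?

Frequencies: will:6, you:5, heart:4, large:3, road:2, brown:2, turn:2, hate:2, lose:2, at:2, during:2, sing:2, find:1, teacher:1, be:1, which:1, word:1, lamp:1, garden:1, bread:1, … (13 more, each freq 1)
Most common: 'will' with frequency 6.

6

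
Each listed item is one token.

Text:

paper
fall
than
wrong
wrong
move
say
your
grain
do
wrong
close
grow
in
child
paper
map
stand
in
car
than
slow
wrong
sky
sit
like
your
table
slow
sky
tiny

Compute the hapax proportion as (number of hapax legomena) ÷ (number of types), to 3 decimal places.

0.682

Frequencies: wrong:4, paper:2, than:2, your:2, in:2, slow:2, sky:2, fall:1, move:1, say:1, grain:1, do:1, close:1, grow:1, child:1, map:1, stand:1, car:1, sit:1, like:1, … (2 more, each freq 1)
Hapax count = 15; type count = 22.
Ratio = 15 / 22 = 0.682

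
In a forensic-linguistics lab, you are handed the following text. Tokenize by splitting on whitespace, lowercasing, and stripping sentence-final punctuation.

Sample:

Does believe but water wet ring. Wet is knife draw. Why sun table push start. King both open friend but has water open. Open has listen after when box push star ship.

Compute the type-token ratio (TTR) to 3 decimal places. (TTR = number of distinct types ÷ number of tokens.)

0.781

N = 32 tokens, V = 25 types.
TTR = V / N = 25 / 32 = 0.781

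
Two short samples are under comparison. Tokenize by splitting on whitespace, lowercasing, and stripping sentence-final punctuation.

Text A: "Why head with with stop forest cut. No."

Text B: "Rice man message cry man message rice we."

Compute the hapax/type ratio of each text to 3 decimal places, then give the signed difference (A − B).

0.457

A: hapax=6, V=7, ratio=0.857
B: hapax=2, V=5, ratio=0.400
Difference = 0.857 − 0.400 = 0.457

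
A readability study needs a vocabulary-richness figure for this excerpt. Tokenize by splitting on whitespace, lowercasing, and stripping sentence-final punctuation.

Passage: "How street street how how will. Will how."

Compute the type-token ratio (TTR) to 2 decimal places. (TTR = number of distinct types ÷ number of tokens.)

0.38

N = 8 tokens, V = 3 types.
TTR = V / N = 3 / 8 = 0.38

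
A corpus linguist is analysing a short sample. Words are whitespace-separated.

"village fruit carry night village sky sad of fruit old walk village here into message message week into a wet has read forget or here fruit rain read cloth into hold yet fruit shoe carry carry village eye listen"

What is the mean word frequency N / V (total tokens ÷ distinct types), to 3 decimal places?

N = 39 tokens, V = 26 types.
Mean frequency = N / V = 39 / 26 = 1.500

1.500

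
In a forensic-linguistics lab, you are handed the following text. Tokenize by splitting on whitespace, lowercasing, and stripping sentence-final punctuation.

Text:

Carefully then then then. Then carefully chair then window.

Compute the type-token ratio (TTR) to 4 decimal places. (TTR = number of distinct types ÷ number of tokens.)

0.4444

N = 9 tokens, V = 4 types.
TTR = V / N = 4 / 9 = 0.4444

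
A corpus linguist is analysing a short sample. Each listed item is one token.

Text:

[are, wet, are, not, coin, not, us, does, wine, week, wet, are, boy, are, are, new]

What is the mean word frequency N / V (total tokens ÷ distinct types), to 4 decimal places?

1.6000

N = 16 tokens, V = 10 types.
Mean frequency = N / V = 16 / 10 = 1.6000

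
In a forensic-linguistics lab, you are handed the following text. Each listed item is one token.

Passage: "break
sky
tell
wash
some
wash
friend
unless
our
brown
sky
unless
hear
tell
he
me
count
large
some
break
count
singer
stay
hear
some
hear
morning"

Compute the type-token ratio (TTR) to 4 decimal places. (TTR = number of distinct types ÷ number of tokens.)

0.6296

N = 27 tokens, V = 17 types.
TTR = V / N = 17 / 27 = 0.6296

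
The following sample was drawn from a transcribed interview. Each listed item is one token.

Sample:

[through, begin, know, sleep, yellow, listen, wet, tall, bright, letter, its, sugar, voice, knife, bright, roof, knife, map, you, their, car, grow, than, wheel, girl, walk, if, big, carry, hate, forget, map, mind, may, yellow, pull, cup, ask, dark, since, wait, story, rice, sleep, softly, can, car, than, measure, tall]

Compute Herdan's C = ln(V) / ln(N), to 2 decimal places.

0.96

N = 50, V = 42.
ln(V) = 3.737670, ln(N) = 3.912023
C = 3.737670 / 3.912023 = 0.96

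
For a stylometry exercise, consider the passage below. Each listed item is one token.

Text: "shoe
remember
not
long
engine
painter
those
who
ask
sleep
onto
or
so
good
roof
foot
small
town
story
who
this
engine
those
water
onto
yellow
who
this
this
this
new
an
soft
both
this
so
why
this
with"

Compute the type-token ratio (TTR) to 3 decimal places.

N = 39 tokens, V = 28 types.
TTR = V / N = 28 / 39 = 0.718

0.718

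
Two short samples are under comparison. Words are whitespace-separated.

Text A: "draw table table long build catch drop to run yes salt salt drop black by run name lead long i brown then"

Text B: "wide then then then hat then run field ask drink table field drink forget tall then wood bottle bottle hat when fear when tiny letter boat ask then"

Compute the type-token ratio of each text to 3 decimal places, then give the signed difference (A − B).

0.166

TTR(A) = 17/22 = 0.773
TTR(B) = 17/28 = 0.607
Difference = 0.773 − 0.607 = 0.166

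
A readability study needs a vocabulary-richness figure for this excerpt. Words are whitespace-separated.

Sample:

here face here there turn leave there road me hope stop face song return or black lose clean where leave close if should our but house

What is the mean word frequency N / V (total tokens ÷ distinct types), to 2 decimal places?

1.18

N = 26 tokens, V = 22 types.
Mean frequency = N / V = 26 / 22 = 1.18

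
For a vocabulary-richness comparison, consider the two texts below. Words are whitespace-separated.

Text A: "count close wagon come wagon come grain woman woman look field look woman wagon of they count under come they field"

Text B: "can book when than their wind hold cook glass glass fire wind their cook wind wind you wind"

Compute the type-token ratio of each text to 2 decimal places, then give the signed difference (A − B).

-0.09

TTR(A) = 11/21 = 0.52
TTR(B) = 11/18 = 0.61
Difference = 0.52 − 0.61 = -0.09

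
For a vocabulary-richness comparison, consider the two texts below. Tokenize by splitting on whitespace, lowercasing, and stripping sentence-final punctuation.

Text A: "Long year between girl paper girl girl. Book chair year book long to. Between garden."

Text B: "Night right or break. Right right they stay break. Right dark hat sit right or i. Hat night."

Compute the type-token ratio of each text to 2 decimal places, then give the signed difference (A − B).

TTR(A) = 9/15 = 0.60
TTR(B) = 10/18 = 0.56
Difference = 0.60 − 0.56 = 0.04

0.04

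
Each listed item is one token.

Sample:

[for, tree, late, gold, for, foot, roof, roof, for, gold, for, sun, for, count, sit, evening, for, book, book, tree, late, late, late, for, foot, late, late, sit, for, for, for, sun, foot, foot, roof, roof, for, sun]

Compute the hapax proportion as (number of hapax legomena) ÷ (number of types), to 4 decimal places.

0.1818

Frequencies: for:11, late:6, foot:4, roof:4, sun:3, tree:2, gold:2, sit:2, book:2, count:1, evening:1
Hapax count = 2; type count = 11.
Ratio = 2 / 11 = 0.1818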